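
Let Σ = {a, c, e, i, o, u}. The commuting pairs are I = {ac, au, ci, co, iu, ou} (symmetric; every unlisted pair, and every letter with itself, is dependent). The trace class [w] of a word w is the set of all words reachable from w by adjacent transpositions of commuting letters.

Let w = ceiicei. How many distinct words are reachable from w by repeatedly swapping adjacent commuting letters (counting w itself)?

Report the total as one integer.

3

drop 0:c onto floor
drop 1:e onto {0:c}
drop 2:i onto {1:e}
drop 3:i onto {2:i}
drop 4:c onto {1:e}
drop 5:e onto {3:i, 4:c}
drop 6:i onto {5:e}
ground layer = {0:c}
drop-orders for the pieces not yet dropped (sum over which currently-grounded one goes next):
  1 to go: {6} 1
  2 to go: {5,6} 1
  3 to go: {3,5,6} 1  {4,5,6} 1
  4 to go: {2,3,5,6} 1  {3,4,5,6} 2
  5 to go: {2,3,4,5,6} 3
  if 0:c drops first: 3 orders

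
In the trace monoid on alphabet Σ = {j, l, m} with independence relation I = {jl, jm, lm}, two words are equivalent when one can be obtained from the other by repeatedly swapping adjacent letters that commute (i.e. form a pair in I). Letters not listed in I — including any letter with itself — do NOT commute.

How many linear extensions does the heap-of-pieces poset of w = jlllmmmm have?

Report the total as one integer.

piece 0:j — minimal
piece 1:l — minimal
piece 2:l rests on {1:l}
piece 3:l rests on {2:l}
piece 4:m — minimal
piece 5:m rests on {4:m}
piece 6:m rests on {5:m}
piece 7:m rests on {6:m}
minimal pieces: {0:j, 1:l, 4:m}
ways to finish when only these pieces remain (= sum over removing one remaining piece with nothing left below it):
  1 left: {0}→1  {3}→1  {7}→1
  2 left: {0,3}→2  {0,7}→2  {2,3}→1  {3,7}→2  {6,7}→1
  3 left: {0,2,3}→3  {0,3,7}→6  {0,6,7}→3  {1,2,3}→1  {2,3,7}→3  {3,6,7}→3  {5,6,7}→1
  4 left: {0,1,2,3}→4  {0,2,3,7}→12  {0,3,6,7}→12  {0,5,6,7}→4  {1,2,3,7}→4  {2,3,6,7}→6  {3,5,6,7}→4  {4,5,6,7}→1
  5 left: {0,1,2,3,7}→20  {0,2,3,6,7}→30  {0,3,5,6,7}→20  {0,4,5,6,7}→5  {1,2,3,6,7}→10  {2,3,5,6,7}→10  {3,4,5,6,7}→5
  6 left: {0,1,2,3,6,7}→60  {0,2,3,5,6,7}→60  {0,3,4,5,6,7}→30  {1,2,3,5,6,7}→20  {2,3,4,5,6,7}→15
  placing 0:j first → 35 extensions
  placing 1:l first → 105 extensions
  placing 4:m first → 140 extensions
total linear extensions = 280

280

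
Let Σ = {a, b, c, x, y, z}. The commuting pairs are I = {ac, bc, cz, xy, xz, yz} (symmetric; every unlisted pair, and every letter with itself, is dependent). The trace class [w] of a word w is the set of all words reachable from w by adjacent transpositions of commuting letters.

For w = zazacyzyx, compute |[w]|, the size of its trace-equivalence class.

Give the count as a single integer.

63

piece 0:z — minimal
piece 1:a rests on {0:z}
piece 2:z rests on {1:a}
piece 3:a rests on {2:z}
piece 4:c — minimal
piece 5:y rests on {3:a, 4:c}
piece 6:z rests on {3:a}
piece 7:y rests on {5:y}
piece 8:x rests on {3:a, 4:c}
minimal pieces: {0:z, 4:c}
ways to finish when only these pieces remain (= sum over removing one remaining piece with nothing left below it):
  1 left: {6}→1  {7}→1  {8}→1
  2 left: {5,7}→1  {6,7}→2  {6,8}→2  {7,8}→2
  3 left: {5,6,7}→3  {5,7,8}→3  {6,7,8}→6
  4 left: {4,5,7,8}→3  {5,6,7,8}→12
  5 left: {3,5,6,7,8}→12  {4,5,6,7,8}→15
  6 left: {2,3,5,6,7,8}→12  {3,4,5,6,7,8}→27
  7 left: {1,2,3,5,6,7,8}→12  {2,3,4,5,6,7,8}→39
  placing 0:z first → 51 extensions
  placing 4:c first → 12 extensions
total linear extensions = 63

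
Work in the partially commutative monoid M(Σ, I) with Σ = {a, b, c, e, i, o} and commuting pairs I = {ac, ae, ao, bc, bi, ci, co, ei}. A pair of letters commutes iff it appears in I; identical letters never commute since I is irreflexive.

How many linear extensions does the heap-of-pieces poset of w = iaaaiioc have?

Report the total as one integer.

8

drop 0:i onto floor
drop 1:a onto {0:i}
drop 2:a onto {1:a}
drop 3:a onto {2:a}
drop 4:i onto {3:a}
drop 5:i onto {4:i}
drop 6:o onto {5:i}
drop 7:c onto floor
ground layer = {0:i, 7:c}
drop-orders for the pieces not yet dropped (sum over which currently-grounded one goes next):
  1 to go: {6} 1  {7} 1
  2 to go: {5,6} 1  {6,7} 2
  3 to go: {4,5,6} 1  {5,6,7} 3
  4 to go: {3,4,5,6} 1  {4,5,6,7} 4
  5 to go: {2,3,4,5,6} 1  {3,4,5,6,7} 5
  6 to go: {1,2,3,4,5,6} 1  {2,3,4,5,6,7} 6
  if 0:i drops first: 7 orders
  if 7:c drops first: 1 orders
heap linearizations: 8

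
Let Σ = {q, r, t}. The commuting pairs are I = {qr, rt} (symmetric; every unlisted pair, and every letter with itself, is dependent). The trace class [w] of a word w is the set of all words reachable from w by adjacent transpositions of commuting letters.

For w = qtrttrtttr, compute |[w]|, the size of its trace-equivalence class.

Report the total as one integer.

#0=q has no predecessor
#1=t depends on [0:q]
#2=r has no predecessor
#3=t depends on [1:t]
#4=t depends on [3:t]
#5=r depends on [2:r]
#6=t depends on [4:t]
#7=t depends on [6:t]
#8=t depends on [7:t]
#9=r depends on [5:r]
sources: [0:q, 2:r]
N(rest) = Σ N(rest − s) over sources s of rest; N(one piece) = 1:
  size 1 → [8]=1  [9]=1
  size 2 → [5,9]=1  [7,8]=1  [8,9]=2
  size 3 → [2,5,9]=1  [5,8,9]=3  [6,7,8]=1  [7,8,9]=3
  size 4 → [2,5,8,9]=4  [4,6,7,8]=1  [5,7,8,9]=6  [6,7,8,9]=4
  size 5 → [2,5,7,8,9]=10  [3,4,6,7,8]=1  [4,6,7,8,9]=5  [5,6,7,8,9]=10
  size 6 → [1,3,4,6,7,8]=1  [2,5,6,7,8,9]=20  [3,4,6,7,8,9]=6  [4,5,6,7,8,9]=15
  size 7 → [0,1,3,4,6,7,8]=1  [1,3,4,6,7,8,9]=7  [2,4,5,6,7,8,9]=35  [3,4,5,6,7,8,9]=21
  size 8 → [0,1,3,4,6,7,8,9]=8  [1,3,4,5,6,7,8,9]=28  [2,3,4,5,6,7,8,9]=56
  first=0(q) contributes 84
  first=2(r) contributes 36
|[w]| = 120

120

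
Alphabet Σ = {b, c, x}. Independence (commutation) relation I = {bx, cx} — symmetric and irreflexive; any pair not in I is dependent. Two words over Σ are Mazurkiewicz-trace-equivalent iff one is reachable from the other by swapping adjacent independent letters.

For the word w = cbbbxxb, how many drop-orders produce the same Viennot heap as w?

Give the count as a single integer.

21

#0=c has no predecessor
#1=b depends on [0:c]
#2=b depends on [1:b]
#3=b depends on [2:b]
#4=x has no predecessor
#5=x depends on [4:x]
#6=b depends on [3:b]
sources: [0:c, 4:x]
N(rest) = Σ N(rest − s) over sources s of rest; N(one piece) = 1:
  size 1 → [5]=1  [6]=1
  size 2 → [3,6]=1  [4,5]=1  [5,6]=2
  size 3 → [2,3,6]=1  [3,5,6]=3  [4,5,6]=3
  size 4 → [1,2,3,6]=1  [2,3,5,6]=4  [3,4,5,6]=6
  size 5 → [0,1,2,3,6]=1  [1,2,3,5,6]=5  [2,3,4,5,6]=10
  first=0(c) contributes 15
  first=4(x) contributes 6
|[w]| = 21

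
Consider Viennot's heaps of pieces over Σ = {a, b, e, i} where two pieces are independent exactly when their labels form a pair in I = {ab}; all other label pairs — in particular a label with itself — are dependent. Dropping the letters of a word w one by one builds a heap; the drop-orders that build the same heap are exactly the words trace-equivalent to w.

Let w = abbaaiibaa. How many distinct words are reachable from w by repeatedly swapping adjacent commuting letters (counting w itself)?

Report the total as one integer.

0(a) covers ∅
1(b) covers ∅
2(b) covers 1:b
3(a) covers 0:a
4(a) covers 3:a
5(i) covers 2:b, 4:a
6(i) covers 5:i
7(b) covers 6:i
8(a) covers 6:i
9(a) covers 8:a
floor of heap: 0:a, 1:b
completions by unplaced set U, small U first (add the entries for U minus each lowest piece of U):
  |U|=1: {7}:1  {9}:1
  |U|=2: {7,9}:2  {8,9}:1
  |U|=3: {7,8,9}:3
  |U|=4: {6,7,8,9}:3
  |U|=5: {5,6,7,8,9}:3
  |U|=6: {2,5,6,7,8,9}:3  {4,5,6,7,8,9}:3
  |U|=7: {1,2,5,6,7,8,9}:3  {2,4,5,6,7,8,9}:6  {3,4,5,6,7,8,9}:3
  |U|=8: {0,3,4,5,6,7,8,9}:3  {1,2,4,5,6,7,8,9}:9  {2,3,4,5,6,7,8,9}:9
  start at 0(a): 18
  start at 1(b): 12
sum over floor = 30

30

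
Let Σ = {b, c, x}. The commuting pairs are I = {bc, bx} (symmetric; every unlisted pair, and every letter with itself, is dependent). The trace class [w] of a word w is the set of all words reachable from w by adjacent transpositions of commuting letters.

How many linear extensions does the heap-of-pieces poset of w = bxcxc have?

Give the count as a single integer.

#0=b has no predecessor
#1=x has no predecessor
#2=c depends on [1:x]
#3=x depends on [2:c]
#4=c depends on [3:x]
sources: [0:b, 1:x]
N(rest) = Σ N(rest − s) over sources s of rest; N(one piece) = 1:
  size 1 → [0]=1  [4]=1
  size 2 → [0,4]=2  [3,4]=1
  size 3 → [0,3,4]=3  [2,3,4]=1
  first=0(b) contributes 1
  first=1(x) contributes 4
|[w]| = 5

5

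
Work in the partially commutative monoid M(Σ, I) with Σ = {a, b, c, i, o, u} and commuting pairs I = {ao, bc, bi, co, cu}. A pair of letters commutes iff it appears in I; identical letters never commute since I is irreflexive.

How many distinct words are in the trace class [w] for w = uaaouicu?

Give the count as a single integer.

6

drop 0:u onto floor
drop 1:a onto {0:u}
drop 2:a onto {1:a}
drop 3:o onto {0:u}
drop 4:u onto {2:a, 3:o}
drop 5:i onto {4:u}
drop 6:c onto {5:i}
drop 7:u onto {5:i}
ground layer = {0:u}
drop-orders for the pieces not yet dropped (sum over which currently-grounded one goes next):
  1 to go: {6} 1  {7} 1
  2 to go: {6,7} 2
  3 to go: {5,6,7} 2
  4 to go: {4,5,6,7} 2
  5 to go: {2,4,5,6,7} 2  {3,4,5,6,7} 2
  6 to go: {1,2,4,5,6,7} 2  {2,3,4,5,6,7} 4
  if 0:u drops first: 6 orders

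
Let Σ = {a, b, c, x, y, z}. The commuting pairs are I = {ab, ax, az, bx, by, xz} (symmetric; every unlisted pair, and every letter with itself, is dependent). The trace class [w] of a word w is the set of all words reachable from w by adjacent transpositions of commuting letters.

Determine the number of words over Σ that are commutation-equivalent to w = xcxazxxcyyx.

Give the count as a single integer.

piece 0:x — minimal
piece 1:c rests on {0:x}
piece 2:x rests on {1:c}
piece 3:a rests on {1:c}
piece 4:z rests on {1:c}
piece 5:x rests on {2:x}
piece 6:x rests on {5:x}
piece 7:c rests on {3:a, 4:z, 6:x}
piece 8:y rests on {7:c}
piece 9:y rests on {8:y}
piece 10:x rests on {9:y}
minimal pieces: {0:x}
ways to finish when only these pieces remain (= sum over removing one remaining piece with nothing left below it):
  1 left: {10}→1
  2 left: {9,10}→1
  3 left: {8,9,10}→1
  4 left: {7,8,9,10}→1
  5 left: {3,7,8,9,10}→1  {4,7,8,9,10}→1  {6,7,8,9,10}→1
  6 left: {3,4,7,8,9,10}→2  {3,6,7,8,9,10}→2  {4,6,7,8,9,10}→2  {5,6,7,8,9,10}→1
  7 left: {2,5,6,7,8,9,10}→1  {3,4,6,7,8,9,10}→6  {3,5,6,7,8,9,10}→3  {4,5,6,7,8,9,10}→3
  8 left: {2,3,5,6,7,8,9,10}→4  {2,4,5,6,7,8,9,10}→4  {3,4,5,6,7,8,9,10}→12
  9 left: {2,3,4,5,6,7,8,9,10}→20
  placing 0:x first → 20 extensions

20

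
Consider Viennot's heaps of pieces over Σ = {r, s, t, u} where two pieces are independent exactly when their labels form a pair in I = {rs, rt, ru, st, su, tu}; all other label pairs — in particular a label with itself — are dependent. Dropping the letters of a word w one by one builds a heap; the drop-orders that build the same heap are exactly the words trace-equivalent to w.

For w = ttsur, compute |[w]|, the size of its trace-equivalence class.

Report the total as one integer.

60

drop 0:t onto floor
drop 1:t onto {0:t}
drop 2:s onto floor
drop 3:u onto floor
drop 4:r onto floor
ground layer = {0:t, 2:s, 3:u, 4:r}
drop-orders for the pieces not yet dropped (sum over which currently-grounded one goes next):
  1 to go: {1} 1  {2} 1  {3} 1  {4} 1
  2 to go: {0,1} 1  {1,2} 2  {1,3} 2  {1,4} 2  {2,3} 2  {2,4} 2  {3,4} 2
  3 to go: {0,1,2} 3  {0,1,3} 3  {0,1,4} 3  {1,2,3} 6  {1,2,4} 6  {1,3,4} 6  {2,3,4} 6
  if 0:t drops first: 24 orders
  if 2:s drops first: 12 orders
  if 3:u drops first: 12 orders
  if 4:r drops first: 12 orders
heap linearizations: 60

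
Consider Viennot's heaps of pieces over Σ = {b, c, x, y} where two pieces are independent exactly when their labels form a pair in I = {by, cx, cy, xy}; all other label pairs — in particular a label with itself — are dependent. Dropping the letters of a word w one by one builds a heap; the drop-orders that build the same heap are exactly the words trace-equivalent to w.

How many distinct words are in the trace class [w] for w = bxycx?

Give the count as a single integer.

15

drop 0:b onto floor
drop 1:x onto {0:b}
drop 2:y onto floor
drop 3:c onto {0:b}
drop 4:x onto {1:x}
ground layer = {0:b, 2:y}
drop-orders for the pieces not yet dropped (sum over which currently-grounded one goes next):
  1 to go: {2} 1  {3} 1  {4} 1
  2 to go: {1,4} 1  {2,3} 2  {2,4} 2  {3,4} 2
  3 to go: {1,2,4} 3  {1,3,4} 3  {2,3,4} 6
  if 0:b drops first: 12 orders
  if 2:y drops first: 3 orders
heap linearizations: 15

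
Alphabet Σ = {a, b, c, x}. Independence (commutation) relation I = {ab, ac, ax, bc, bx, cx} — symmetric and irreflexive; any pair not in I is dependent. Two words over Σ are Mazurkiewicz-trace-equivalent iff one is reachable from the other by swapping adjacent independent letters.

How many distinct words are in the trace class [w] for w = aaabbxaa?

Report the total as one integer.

drop 0:a onto floor
drop 1:a onto {0:a}
drop 2:a onto {1:a}
drop 3:b onto floor
drop 4:b onto {3:b}
drop 5:x onto floor
drop 6:a onto {2:a}
drop 7:a onto {6:a}
ground layer = {0:a, 3:b, 5:x}
drop-orders for the pieces not yet dropped (sum over which currently-grounded one goes next):
  1 to go: {4} 1  {5} 1  {7} 1
  2 to go: {3,4} 1  {4,5} 2  {4,7} 2  {5,7} 2  {6,7} 1
  3 to go: {2,6,7} 1  {3,4,5} 3  {3,4,7} 3  {4,5,7} 6  {4,6,7} 3  {5,6,7} 3
  4 to go: {1,2,6,7} 1  {2,4,6,7} 4  {2,5,6,7} 4  {3,4,5,7} 12  {3,4,6,7} 6  {4,5,6,7} 12
  5 to go: {0,1,2,6,7} 1  {1,2,4,6,7} 5  {1,2,5,6,7} 5  {2,3,4,6,7} 10  {2,4,5,6,7} 20  {3,4,5,6,7} 30
  6 to go: {0,1,2,4,6,7} 6  {0,1,2,5,6,7} 6  {1,2,3,4,6,7} 15  {1,2,4,5,6,7} 30  {2,3,4,5,6,7} 60
  if 0:a drops first: 105 orders
  if 3:b drops first: 42 orders
  if 5:x drops first: 21 orders
heap linearizations: 168

168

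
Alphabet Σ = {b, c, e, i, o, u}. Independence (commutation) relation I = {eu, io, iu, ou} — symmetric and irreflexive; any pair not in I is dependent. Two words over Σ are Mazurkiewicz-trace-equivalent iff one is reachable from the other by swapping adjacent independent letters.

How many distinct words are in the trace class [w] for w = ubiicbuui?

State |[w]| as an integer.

piece 0:u — minimal
piece 1:b rests on {0:u}
piece 2:i rests on {1:b}
piece 3:i rests on {2:i}
piece 4:c rests on {3:i}
piece 5:b rests on {4:c}
piece 6:u rests on {5:b}
piece 7:u rests on {6:u}
piece 8:i rests on {5:b}
minimal pieces: {0:u}
ways to finish when only these pieces remain (= sum over removing one remaining piece with nothing left below it):
  1 left: {7}→1  {8}→1
  2 left: {6,7}→1  {7,8}→2
  3 left: {6,7,8}→3
  4 left: {5,6,7,8}→3
  5 left: {4,5,6,7,8}→3
  6 left: {3,4,5,6,7,8}→3
  7 left: {2,3,4,5,6,7,8}→3
  placing 0:u first → 3 extensions

3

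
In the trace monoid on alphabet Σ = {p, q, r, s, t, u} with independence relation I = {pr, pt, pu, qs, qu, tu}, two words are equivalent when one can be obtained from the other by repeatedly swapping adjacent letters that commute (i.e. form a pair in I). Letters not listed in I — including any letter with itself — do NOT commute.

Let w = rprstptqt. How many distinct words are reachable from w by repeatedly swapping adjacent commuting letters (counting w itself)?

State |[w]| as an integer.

9

#0=r has no predecessor
#1=p has no predecessor
#2=r depends on [0:r]
#3=s depends on [1:p, 2:r]
#4=t depends on [3:s]
#5=p depends on [3:s]
#6=t depends on [4:t]
#7=q depends on [5:p, 6:t]
#8=t depends on [7:q]
sources: [0:r, 1:p]
N(rest) = Σ N(rest − s) over sources s of rest; N(one piece) = 1:
  size 1 → [8]=1
  size 2 → [7,8]=1
  size 3 → [5,7,8]=1  [6,7,8]=1
  size 4 → [4,6,7,8]=1  [5,6,7,8]=2
  size 5 → [4,5,6,7,8]=3
  size 6 → [3,4,5,6,7,8]=3
  size 7 → [1,3,4,5,6,7,8]=3  [2,3,4,5,6,7,8]=3
  first=0(r) contributes 6
  first=1(p) contributes 3
|[w]| = 9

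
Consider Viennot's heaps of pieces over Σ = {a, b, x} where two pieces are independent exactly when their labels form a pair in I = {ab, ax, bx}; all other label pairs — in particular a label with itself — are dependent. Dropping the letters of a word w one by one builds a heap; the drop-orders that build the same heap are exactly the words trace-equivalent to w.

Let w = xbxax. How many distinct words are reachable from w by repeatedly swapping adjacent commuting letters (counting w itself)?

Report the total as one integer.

20

0(x) covers ∅
1(b) covers ∅
2(x) covers 0:x
3(a) covers ∅
4(x) covers 2:x
floor of heap: 0:x, 1:b, 3:a
completions by unplaced set U, small U first (add the entries for U minus each lowest piece of U):
  |U|=1: {1}:1  {3}:1  {4}:1
  |U|=2: {1,3}:2  {1,4}:2  {2,4}:1  {3,4}:2
  |U|=3: {0,2,4}:1  {1,2,4}:3  {1,3,4}:6  {2,3,4}:3
  start at 0(x): 12
  start at 1(b): 4
  start at 3(a): 4
sum over floor = 20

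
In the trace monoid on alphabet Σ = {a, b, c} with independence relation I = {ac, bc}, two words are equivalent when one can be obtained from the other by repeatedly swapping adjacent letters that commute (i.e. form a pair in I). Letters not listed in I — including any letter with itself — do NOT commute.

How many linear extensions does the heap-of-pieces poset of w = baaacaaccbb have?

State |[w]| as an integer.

drop 0:b onto floor
drop 1:a onto {0:b}
drop 2:a onto {1:a}
drop 3:a onto {2:a}
drop 4:c onto floor
drop 5:a onto {3:a}
drop 6:a onto {5:a}
drop 7:c onto {4:c}
drop 8:c onto {7:c}
drop 9:b onto {6:a}
drop 10:b onto {9:b}
ground layer = {0:b, 4:c}
drop-orders for the pieces not yet dropped (sum over which currently-grounded one goes next):
  1 to go: {8} 1  {10} 1
  2 to go: {7,8} 1  {8,10} 2  {9,10} 1
  3 to go: {4,7,8} 1  {6,9,10} 1  {7,8,10} 3  {8,9,10} 3
  4 to go: {4,7,8,10} 4  {5,6,9,10} 1  {6,8,9,10} 4  {7,8,9,10} 6
  5 to go: {3,5,6,9,10} 1  {4,7,8,9,10} 10  {5,6,8,9,10} 5  {6,7,8,9,10} 10
  6 to go: {2,3,5,6,9,10} 1  {3,5,6,8,9,10} 6  {4,6,7,8,9,10} 20  {5,6,7,8,9,10} 15
  7 to go: {1,2,3,5,6,9,10} 1  {2,3,5,6,8,9,10} 7  {3,5,6,7,8,9,10} 21  {4,5,6,7,8,9,10} 35
  8 to go: {0,1,2,3,5,6,9,10} 1  {1,2,3,5,6,8,9,10} 8  {2,3,5,6,7,8,9,10} 28  {3,4,5,6,7,8,9,10} 56
  9 to go: {0,1,2,3,5,6,8,9,10} 9  {1,2,3,5,6,7,8,9,10} 36  {2,3,4,5,6,7,8,9,10} 84
  if 0:b drops first: 120 orders
  if 4:c drops first: 45 orders
heap linearizations: 165

165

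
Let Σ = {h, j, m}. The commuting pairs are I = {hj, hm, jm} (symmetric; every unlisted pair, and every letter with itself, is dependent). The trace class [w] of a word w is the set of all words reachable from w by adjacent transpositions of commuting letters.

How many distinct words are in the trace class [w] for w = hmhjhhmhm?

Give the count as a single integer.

504

piece 0:h — minimal
piece 1:m — minimal
piece 2:h rests on {0:h}
piece 3:j — minimal
piece 4:h rests on {2:h}
piece 5:h rests on {4:h}
piece 6:m rests on {1:m}
piece 7:h rests on {5:h}
piece 8:m rests on {6:m}
minimal pieces: {0:h, 1:m, 3:j}
ways to finish when only these pieces remain (= sum over removing one remaining piece with nothing left below it):
  1 left: {3}→1  {7}→1  {8}→1
  2 left: {3,7}→2  {3,8}→2  {5,7}→1  {6,8}→1  {7,8}→2
  3 left: {1,6,8}→1  {3,5,7}→3  {3,6,8}→3  {3,7,8}→6  {4,5,7}→1  {5,7,8}→3  {6,7,8}→3
  4 left: {1,3,6,8}→4  {1,6,7,8}→4  {2,4,5,7}→1  {3,4,5,7}→4  {3,5,7,8}→12  {3,6,7,8}→12  {4,5,7,8}→4  {5,6,7,8}→6
  5 left: {0,2,4,5,7}→1  {1,3,6,7,8}→20  {1,5,6,7,8}→10  {2,3,4,5,7}→5  {2,4,5,7,8}→5  {3,4,5,7,8}→20  {3,5,6,7,8}→30  {4,5,6,7,8}→10
  6 left: {0,2,3,4,5,7}→6  {0,2,4,5,7,8}→6  {1,3,5,6,7,8}→60  {1,4,5,6,7,8}→20  {2,3,4,5,7,8}→30  {2,4,5,6,7,8}→15  {3,4,5,6,7,8}→60
  7 left: {0,2,3,4,5,7,8}→42  {0,2,4,5,6,7,8}→21  {1,2,4,5,6,7,8}→35  {1,3,4,5,6,7,8}→140  {2,3,4,5,6,7,8}→105
  placing 0:h first → 280 extensions
  placing 1:m first → 168 extensions
  placing 3:j first → 56 extensions
total linear extensions = 504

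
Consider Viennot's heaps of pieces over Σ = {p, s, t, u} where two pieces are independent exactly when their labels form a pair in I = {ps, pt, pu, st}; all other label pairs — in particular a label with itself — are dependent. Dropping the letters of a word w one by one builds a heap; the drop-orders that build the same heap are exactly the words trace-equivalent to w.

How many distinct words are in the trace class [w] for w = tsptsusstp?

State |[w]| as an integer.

piece 0:t — minimal
piece 1:s — minimal
piece 2:p — minimal
piece 3:t rests on {0:t}
piece 4:s rests on {1:s}
piece 5:u rests on {3:t, 4:s}
piece 6:s rests on {5:u}
piece 7:s rests on {6:s}
piece 8:t rests on {5:u}
piece 9:p rests on {2:p}
minimal pieces: {0:t, 1:s, 2:p}
ways to finish when only these pieces remain (= sum over removing one remaining piece with nothing left below it):
  1 left: {7}→1  {8}→1  {9}→1
  2 left: {2,9}→1  {6,7}→1  {7,8}→2  {7,9}→2  {8,9}→2
  3 left: {2,7,9}→3  {2,8,9}→3  {6,7,8}→3  {6,7,9}→3  {7,8,9}→6
  4 left: {2,6,7,9}→6  {2,7,8,9}→12  {5,6,7,8}→3  {6,7,8,9}→12
  5 left: {2,6,7,8,9}→30  {3,5,6,7,8}→3  {4,5,6,7,8}→3  {5,6,7,8,9}→15
  6 left: {0,3,5,6,7,8}→3  {1,4,5,6,7,8}→3  {2,5,6,7,8,9}→45  {3,4,5,6,7,8}→6  {3,5,6,7,8,9}→18  {4,5,6,7,8,9}→18
  7 left: {0,3,4,5,6,7,8}→9  {0,3,5,6,7,8,9}→21  {1,3,4,5,6,7,8}→9  {1,4,5,6,7,8,9}→21  {2,3,5,6,7,8,9}→63  {2,4,5,6,7,8,9}→63  {3,4,5,6,7,8,9}→42
  8 left: {0,1,3,4,5,6,7,8}→18  {0,2,3,5,6,7,8,9}→84  {0,3,4,5,6,7,8,9}→72  {1,2,4,5,6,7,8,9}→84  {1,3,4,5,6,7,8,9}→72  {2,3,4,5,6,7,8,9}→168
  placing 0:t first → 324 extensions
  placing 1:s first → 324 extensions
  placing 2:p first → 162 extensions
total linear extensions = 810

810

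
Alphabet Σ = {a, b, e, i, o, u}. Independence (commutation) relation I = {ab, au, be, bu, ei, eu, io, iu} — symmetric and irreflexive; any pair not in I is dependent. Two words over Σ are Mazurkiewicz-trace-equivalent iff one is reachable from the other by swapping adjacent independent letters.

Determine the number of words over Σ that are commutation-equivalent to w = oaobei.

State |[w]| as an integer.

3

#0=o has no predecessor
#1=a depends on [0:o]
#2=o depends on [1:a]
#3=b depends on [2:o]
#4=e depends on [2:o]
#5=i depends on [3:b]
sources: [0:o]
N(rest) = Σ N(rest − s) over sources s of rest; N(one piece) = 1:
  size 1 → [4]=1  [5]=1
  size 2 → [3,5]=1  [4,5]=2
  size 3 → [3,4,5]=3
  size 4 → [2,3,4,5]=3
  first=0(o) contributes 3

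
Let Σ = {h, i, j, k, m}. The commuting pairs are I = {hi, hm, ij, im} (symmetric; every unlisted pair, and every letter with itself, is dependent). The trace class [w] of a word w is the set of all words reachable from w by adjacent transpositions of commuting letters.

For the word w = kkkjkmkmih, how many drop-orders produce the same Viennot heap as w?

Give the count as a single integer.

6

0(k) covers ∅
1(k) covers 0:k
2(k) covers 1:k
3(j) covers 2:k
4(k) covers 3:j
5(m) covers 4:k
6(k) covers 5:m
7(m) covers 6:k
8(i) covers 6:k
9(h) covers 6:k
floor of heap: 0:k
completions by unplaced set U, small U first (add the entries for U minus each lowest piece of U):
  |U|=1: {7}:1  {8}:1  {9}:1
  |U|=2: {7,8}:2  {7,9}:2  {8,9}:2
  |U|=3: {7,8,9}:6
  |U|=4: {6,7,8,9}:6
  |U|=5: {5,6,7,8,9}:6
  |U|=6: {4,5,6,7,8,9}:6
  |U|=7: {3,4,5,6,7,8,9}:6
  |U|=8: {2,3,4,5,6,7,8,9}:6
  start at 0(k): 6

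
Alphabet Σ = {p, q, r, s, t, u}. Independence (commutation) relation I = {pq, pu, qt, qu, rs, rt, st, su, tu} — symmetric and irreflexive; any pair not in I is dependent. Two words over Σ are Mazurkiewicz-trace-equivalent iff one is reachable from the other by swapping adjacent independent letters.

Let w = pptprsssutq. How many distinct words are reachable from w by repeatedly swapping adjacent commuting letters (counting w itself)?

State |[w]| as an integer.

98

#0=p has no predecessor
#1=p depends on [0:p]
#2=t depends on [1:p]
#3=p depends on [2:t]
#4=r depends on [3:p]
#5=s depends on [3:p]
#6=s depends on [5:s]
#7=s depends on [6:s]
#8=u depends on [4:r]
#9=t depends on [3:p]
#10=q depends on [4:r, 7:s]
sources: [0:p]
N(rest) = Σ N(rest − s) over sources s of rest; N(one piece) = 1:
  size 1 → [8]=1  [9]=1  [10]=1
  size 2 → [7,10]=1  [8,9]=2  [8,10]=2  [9,10]=2
  size 3 → [4,8,10]=2  [6,7,10]=1  [7,8,10]=3  [7,9,10]=3  [8,9,10]=6
  size 4 → [4,7,8,10]=5  [4,8,9,10]=8  [5,6,7,10]=1  [6,7,8,10]=4  [6,7,9,10]=4  [7,8,9,10]=12
  size 5 → [4,6,7,8,10]=9  [4,7,8,9,10]=25  [5,6,7,8,10]=5  [5,6,7,9,10]=5  [6,7,8,9,10]=20
  size 6 → [4,5,6,7,8,10]=14  [4,6,7,8,9,10]=54  [5,6,7,8,9,10]=30
  size 7 → [4,5,6,7,8,9,10]=98
  size 8 → [3,4,5,6,7,8,9,10]=98
  size 9 → [2,3,4,5,6,7,8,9,10]=98
  first=0(p) contributes 98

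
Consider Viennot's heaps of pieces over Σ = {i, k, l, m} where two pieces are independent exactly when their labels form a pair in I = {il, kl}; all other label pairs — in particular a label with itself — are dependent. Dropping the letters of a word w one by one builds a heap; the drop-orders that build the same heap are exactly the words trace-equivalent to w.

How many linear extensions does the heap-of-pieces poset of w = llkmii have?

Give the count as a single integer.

3

piece 0:l — minimal
piece 1:l rests on {0:l}
piece 2:k — minimal
piece 3:m rests on {1:l, 2:k}
piece 4:i rests on {3:m}
piece 5:i rests on {4:i}
minimal pieces: {0:l, 2:k}
ways to finish when only these pieces remain (= sum over removing one remaining piece with nothing left below it):
  1 left: {5}→1
  2 left: {4,5}→1
  3 left: {3,4,5}→1
  4 left: {1,3,4,5}→1  {2,3,4,5}→1
  placing 0:l first → 2 extensions
  placing 2:k first → 1 extensions
total linear extensions = 3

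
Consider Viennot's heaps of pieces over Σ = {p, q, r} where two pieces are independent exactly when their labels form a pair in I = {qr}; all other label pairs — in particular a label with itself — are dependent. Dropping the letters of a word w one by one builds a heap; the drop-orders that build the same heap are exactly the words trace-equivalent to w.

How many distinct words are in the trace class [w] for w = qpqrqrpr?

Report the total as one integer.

#0=q has no predecessor
#1=p depends on [0:q]
#2=q depends on [1:p]
#3=r depends on [1:p]
#4=q depends on [2:q]
#5=r depends on [3:r]
#6=p depends on [4:q, 5:r]
#7=r depends on [6:p]
sources: [0:q]
N(rest) = Σ N(rest − s) over sources s of rest; N(one piece) = 1:
  size 1 → [7]=1
  size 2 → [6,7]=1
  size 3 → [4,6,7]=1  [5,6,7]=1
  size 4 → [2,4,6,7]=1  [3,5,6,7]=1  [4,5,6,7]=2
  size 5 → [2,4,5,6,7]=3  [3,4,5,6,7]=3
  size 6 → [2,3,4,5,6,7]=6
  first=0(q) contributes 6

6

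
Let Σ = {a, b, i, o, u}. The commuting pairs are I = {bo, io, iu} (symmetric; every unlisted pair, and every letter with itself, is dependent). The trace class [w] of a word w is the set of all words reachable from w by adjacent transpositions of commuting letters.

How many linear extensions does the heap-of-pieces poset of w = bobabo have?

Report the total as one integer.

6

0(b) covers ∅
1(o) covers ∅
2(b) covers 0:b
3(a) covers 1:o, 2:b
4(b) covers 3:a
5(o) covers 3:a
floor of heap: 0:b, 1:o
completions by unplaced set U, small U first (add the entries for U minus each lowest piece of U):
  |U|=1: {4}:1  {5}:1
  |U|=2: {4,5}:2
  |U|=3: {3,4,5}:2
  |U|=4: {1,3,4,5}:2  {2,3,4,5}:2
  start at 0(b): 4
  start at 1(o): 2
sum over floor = 6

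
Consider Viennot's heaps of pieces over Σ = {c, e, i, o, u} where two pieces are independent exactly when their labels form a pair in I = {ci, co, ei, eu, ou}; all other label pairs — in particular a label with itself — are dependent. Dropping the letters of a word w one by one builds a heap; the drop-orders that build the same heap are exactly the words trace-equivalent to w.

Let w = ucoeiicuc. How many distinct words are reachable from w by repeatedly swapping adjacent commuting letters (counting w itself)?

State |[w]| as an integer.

26

piece 0:u — minimal
piece 1:c rests on {0:u}
piece 2:o — minimal
piece 3:e rests on {1:c, 2:o}
piece 4:i rests on {0:u, 2:o}
piece 5:i rests on {4:i}
piece 6:c rests on {3:e}
piece 7:u rests on {5:i, 6:c}
piece 8:c rests on {7:u}
minimal pieces: {0:u, 2:o}
ways to finish when only these pieces remain (= sum over removing one remaining piece with nothing left below it):
  1 left: {8}→1
  2 left: {7,8}→1
  3 left: {5,7,8}→1  {6,7,8}→1
  4 left: {3,6,7,8}→1  {4,5,7,8}→1  {5,6,7,8}→2
  5 left: {1,3,6,7,8}→1  {3,5,6,7,8}→3  {4,5,6,7,8}→3
  6 left: {1,3,5,6,7,8}→4  {3,4,5,6,7,8}→6
  7 left: {1,3,4,5,6,7,8}→10  {2,3,4,5,6,7,8}→6
  placing 0:u first → 16 extensions
  placing 2:o first → 10 extensions
total linear extensions = 26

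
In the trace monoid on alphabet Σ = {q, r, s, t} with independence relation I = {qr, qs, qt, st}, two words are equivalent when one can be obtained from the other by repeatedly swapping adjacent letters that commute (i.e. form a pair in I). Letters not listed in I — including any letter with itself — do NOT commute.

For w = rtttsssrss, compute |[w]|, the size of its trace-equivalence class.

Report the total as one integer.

20

#0=r has no predecessor
#1=t depends on [0:r]
#2=t depends on [1:t]
#3=t depends on [2:t]
#4=s depends on [0:r]
#5=s depends on [4:s]
#6=s depends on [5:s]
#7=r depends on [3:t, 6:s]
#8=s depends on [7:r]
#9=s depends on [8:s]
sources: [0:r]
N(rest) = Σ N(rest − s) over sources s of rest; N(one piece) = 1:
  size 1 → [9]=1
  size 2 → [8,9]=1
  size 3 → [7,8,9]=1
  size 4 → [3,7,8,9]=1  [6,7,8,9]=1
  size 5 → [2,3,7,8,9]=1  [3,6,7,8,9]=2  [5,6,7,8,9]=1
  size 6 → [1,2,3,7,8,9]=1  [2,3,6,7,8,9]=3  [3,5,6,7,8,9]=3  [4,5,6,7,8,9]=1
  size 7 → [1,2,3,6,7,8,9]=4  [2,3,5,6,7,8,9]=6  [3,4,5,6,7,8,9]=4
  size 8 → [1,2,3,5,6,7,8,9]=10  [2,3,4,5,6,7,8,9]=10
  first=0(r) contributes 20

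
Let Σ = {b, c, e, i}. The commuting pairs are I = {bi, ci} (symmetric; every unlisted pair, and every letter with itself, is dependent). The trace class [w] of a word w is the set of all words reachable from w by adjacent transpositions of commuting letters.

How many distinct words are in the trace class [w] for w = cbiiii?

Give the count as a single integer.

0(c) covers ∅
1(b) covers 0:c
2(i) covers ∅
3(i) covers 2:i
4(i) covers 3:i
5(i) covers 4:i
floor of heap: 0:c, 2:i
completions by unplaced set U, small U first (add the entries for U minus each lowest piece of U):
  |U|=1: {1}:1  {5}:1
  |U|=2: {0,1}:1  {1,5}:2  {4,5}:1
  |U|=3: {0,1,5}:3  {1,4,5}:3  {3,4,5}:1
  |U|=4: {0,1,4,5}:6  {1,3,4,5}:4  {2,3,4,5}:1
  start at 0(c): 5
  start at 2(i): 10
sum over floor = 15

15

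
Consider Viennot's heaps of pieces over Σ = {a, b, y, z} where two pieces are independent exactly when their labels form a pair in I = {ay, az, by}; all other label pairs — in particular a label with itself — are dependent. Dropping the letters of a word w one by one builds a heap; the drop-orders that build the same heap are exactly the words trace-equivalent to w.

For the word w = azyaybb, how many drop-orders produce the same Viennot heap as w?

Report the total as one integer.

drop 0:a onto floor
drop 1:z onto floor
drop 2:y onto {1:z}
drop 3:a onto {0:a}
drop 4:y onto {2:y}
drop 5:b onto {1:z, 3:a}
drop 6:b onto {5:b}
ground layer = {0:a, 1:z}
drop-orders for the pieces not yet dropped (sum over which currently-grounded one goes next):
  1 to go: {4} 1  {6} 1
  2 to go: {2,4} 1  {4,6} 2  {5,6} 1
  3 to go: {2,4,6} 3  {3,5,6} 1  {4,5,6} 3
  4 to go: {0,3,5,6} 1  {2,4,5,6} 6  {3,4,5,6} 4
  5 to go: {0,3,4,5,6} 5  {1,2,4,5,6} 6  {2,3,4,5,6} 10
  if 0:a drops first: 16 orders
  if 1:z drops first: 15 orders
heap linearizations: 31

31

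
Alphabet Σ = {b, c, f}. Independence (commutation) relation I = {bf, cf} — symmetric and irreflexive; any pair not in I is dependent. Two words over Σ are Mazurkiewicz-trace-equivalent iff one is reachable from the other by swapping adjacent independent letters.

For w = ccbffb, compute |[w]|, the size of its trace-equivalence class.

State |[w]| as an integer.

drop 0:c onto floor
drop 1:c onto {0:c}
drop 2:b onto {1:c}
drop 3:f onto floor
drop 4:f onto {3:f}
drop 5:b onto {2:b}
ground layer = {0:c, 3:f}
drop-orders for the pieces not yet dropped (sum over which currently-grounded one goes next):
  1 to go: {4} 1  {5} 1
  2 to go: {2,5} 1  {3,4} 1  {4,5} 2
  3 to go: {1,2,5} 1  {2,4,5} 3  {3,4,5} 3
  4 to go: {0,1,2,5} 1  {1,2,4,5} 4  {2,3,4,5} 6
  if 0:c drops first: 10 orders
  if 3:f drops first: 5 orders
heap linearizations: 15

15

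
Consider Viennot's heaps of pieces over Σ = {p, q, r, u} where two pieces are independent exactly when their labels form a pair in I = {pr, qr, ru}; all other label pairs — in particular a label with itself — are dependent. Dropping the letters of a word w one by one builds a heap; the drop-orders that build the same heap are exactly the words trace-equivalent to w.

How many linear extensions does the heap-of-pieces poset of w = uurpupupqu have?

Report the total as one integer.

drop 0:u onto floor
drop 1:u onto {0:u}
drop 2:r onto floor
drop 3:p onto {1:u}
drop 4:u onto {3:p}
drop 5:p onto {4:u}
drop 6:u onto {5:p}
drop 7:p onto {6:u}
drop 8:q onto {7:p}
drop 9:u onto {8:q}
ground layer = {0:u, 2:r}
drop-orders for the pieces not yet dropped (sum over which currently-grounded one goes next):
  1 to go: {2} 1  {9} 1
  2 to go: {2,9} 2  {8,9} 1
  3 to go: {2,8,9} 3  {7,8,9} 1
  4 to go: {2,7,8,9} 4  {6,7,8,9} 1
  5 to go: {2,6,7,8,9} 5  {5,6,7,8,9} 1
  6 to go: {2,5,6,7,8,9} 6  {4,5,6,7,8,9} 1
  7 to go: {2,4,5,6,7,8,9} 7  {3,4,5,6,7,8,9} 1
  8 to go: {1,3,4,5,6,7,8,9} 1  {2,3,4,5,6,7,8,9} 8
  if 0:u drops first: 9 orders
  if 2:r drops first: 1 orders
heap linearizations: 10

10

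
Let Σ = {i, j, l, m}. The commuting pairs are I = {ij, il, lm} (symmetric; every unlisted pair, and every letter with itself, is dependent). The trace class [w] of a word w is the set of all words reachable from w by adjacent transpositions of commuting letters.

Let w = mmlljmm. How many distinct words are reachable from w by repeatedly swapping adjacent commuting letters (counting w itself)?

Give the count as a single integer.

piece 0:m — minimal
piece 1:m rests on {0:m}
piece 2:l — minimal
piece 3:l rests on {2:l}
piece 4:j rests on {1:m, 3:l}
piece 5:m rests on {4:j}
piece 6:m rests on {5:m}
minimal pieces: {0:m, 2:l}
ways to finish when only these pieces remain (= sum over removing one remaining piece with nothing left below it):
  1 left: {6}→1
  2 left: {5,6}→1
  3 left: {4,5,6}→1
  4 left: {1,4,5,6}→1  {3,4,5,6}→1
  5 left: {0,1,4,5,6}→1  {1,3,4,5,6}→2  {2,3,4,5,6}→1
  placing 0:m first → 3 extensions
  placing 2:l first → 3 extensions
total linear extensions = 6

6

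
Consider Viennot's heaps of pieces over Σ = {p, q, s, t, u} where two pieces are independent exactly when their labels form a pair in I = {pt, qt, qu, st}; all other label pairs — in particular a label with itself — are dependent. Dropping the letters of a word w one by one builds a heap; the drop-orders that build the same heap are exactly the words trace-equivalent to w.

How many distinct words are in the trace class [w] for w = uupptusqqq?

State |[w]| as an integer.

piece 0:u — minimal
piece 1:u rests on {0:u}
piece 2:p rests on {1:u}
piece 3:p rests on {2:p}
piece 4:t rests on {1:u}
piece 5:u rests on {3:p, 4:t}
piece 6:s rests on {5:u}
piece 7:q rests on {6:s}
piece 8:q rests on {7:q}
piece 9:q rests on {8:q}
minimal pieces: {0:u}
ways to finish when only these pieces remain (= sum over removing one remaining piece with nothing left below it):
  1 left: {9}→1
  2 left: {8,9}→1
  3 left: {7,8,9}→1
  4 left: {6,7,8,9}→1
  5 left: {5,6,7,8,9}→1
  6 left: {3,5,6,7,8,9}→1  {4,5,6,7,8,9}→1
  7 left: {2,3,5,6,7,8,9}→1  {3,4,5,6,7,8,9}→2
  8 left: {2,3,4,5,6,7,8,9}→3
  placing 0:u first → 3 extensions

3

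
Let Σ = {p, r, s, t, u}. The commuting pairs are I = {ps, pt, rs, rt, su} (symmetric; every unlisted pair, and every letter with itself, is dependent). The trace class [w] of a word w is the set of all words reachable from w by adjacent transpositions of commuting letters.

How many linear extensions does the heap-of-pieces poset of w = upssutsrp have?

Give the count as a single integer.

81

#0=u has no predecessor
#1=p depends on [0:u]
#2=s has no predecessor
#3=s depends on [2:s]
#4=u depends on [1:p]
#5=t depends on [3:s, 4:u]
#6=s depends on [5:t]
#7=r depends on [4:u]
#8=p depends on [7:r]
sources: [0:u, 2:s]
N(rest) = Σ N(rest − s) over sources s of rest; N(one piece) = 1:
  size 1 → [6]=1  [8]=1
  size 2 → [5,6]=1  [6,8]=2  [7,8]=1
  size 3 → [3,5,6]=1  [5,6,8]=3  [6,7,8]=3
  size 4 → [2,3,5,6]=1  [3,5,6,8]=4  [5,6,7,8]=6
  size 5 → [2,3,5,6,8]=5  [3,5,6,7,8]=10  [4,5,6,7,8]=6
  size 6 → [1,4,5,6,7,8]=6  [2,3,5,6,7,8]=15  [3,4,5,6,7,8]=16
  size 7 → [0,1,4,5,6,7,8]=6  [1,3,4,5,6,7,8]=22  [2,3,4,5,6,7,8]=31
  first=0(u) contributes 53
  first=2(s) contributes 28
|[w]| = 81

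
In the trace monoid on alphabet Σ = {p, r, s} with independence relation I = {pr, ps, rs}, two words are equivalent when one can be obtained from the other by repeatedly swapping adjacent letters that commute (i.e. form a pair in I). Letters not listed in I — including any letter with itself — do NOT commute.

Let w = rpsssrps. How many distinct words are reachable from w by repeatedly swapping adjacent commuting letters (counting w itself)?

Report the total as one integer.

#0=r has no predecessor
#1=p has no predecessor
#2=s has no predecessor
#3=s depends on [2:s]
#4=s depends on [3:s]
#5=r depends on [0:r]
#6=p depends on [1:p]
#7=s depends on [4:s]
sources: [0:r, 1:p, 2:s]
N(rest) = Σ N(rest − s) over sources s of rest; N(one piece) = 1:
  size 1 → [5]=1  [6]=1  [7]=1
  size 2 → [0,5]=1  [1,6]=1  [4,7]=1  [5,6]=2  [5,7]=2  [6,7]=2
  size 3 → [0,5,6]=3  [0,5,7]=3  [1,5,6]=3  [1,6,7]=3  [3,4,7]=1  [4,5,7]=3  [4,6,7]=3  [5,6,7]=6
  size 4 → [0,1,5,6]=6  [0,4,5,7]=6  [0,5,6,7]=12  [1,4,6,7]=6  [1,5,6,7]=12  [2,3,4,7]=1  [3,4,5,7]=4  [3,4,6,7]=4  [4,5,6,7]=12
  size 5 → [0,1,5,6,7]=30  [0,3,4,5,7]=10  [0,4,5,6,7]=30  [1,3,4,6,7]=10  [1,4,5,6,7]=30  [2,3,4,5,7]=5  [2,3,4,6,7]=5  [3,4,5,6,7]=20
  size 6 → [0,1,4,5,6,7]=90  [0,2,3,4,5,7]=15  [0,3,4,5,6,7]=60  [1,2,3,4,6,7]=15  [1,3,4,5,6,7]=60  [2,3,4,5,6,7]=30
  first=0(r) contributes 105
  first=1(p) contributes 105
  first=2(s) contributes 210
|[w]| = 420

420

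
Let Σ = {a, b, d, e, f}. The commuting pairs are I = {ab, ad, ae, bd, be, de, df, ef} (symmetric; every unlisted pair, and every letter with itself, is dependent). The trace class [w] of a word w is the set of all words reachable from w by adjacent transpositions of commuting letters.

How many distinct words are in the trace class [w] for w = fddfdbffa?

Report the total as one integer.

#0=f has no predecessor
#1=d has no predecessor
#2=d depends on [1:d]
#3=f depends on [0:f]
#4=d depends on [2:d]
#5=b depends on [3:f]
#6=f depends on [5:b]
#7=f depends on [6:f]
#8=a depends on [7:f]
sources: [0:f, 1:d]
N(rest) = Σ N(rest − s) over sources s of rest; N(one piece) = 1:
  size 1 → [4]=1  [8]=1
  size 2 → [2,4]=1  [4,8]=2  [7,8]=1
  size 3 → [1,2,4]=1  [2,4,8]=3  [4,7,8]=3  [6,7,8]=1
  size 4 → [1,2,4,8]=4  [2,4,7,8]=6  [4,6,7,8]=4  [5,6,7,8]=1
  size 5 → [1,2,4,7,8]=10  [2,4,6,7,8]=10  [3,5,6,7,8]=1  [4,5,6,7,8]=5
  size 6 → [0,3,5,6,7,8]=1  [1,2,4,6,7,8]=20  [2,4,5,6,7,8]=15  [3,4,5,6,7,8]=6
  size 7 → [0,3,4,5,6,7,8]=7  [1,2,4,5,6,7,8]=35  [2,3,4,5,6,7,8]=21
  first=0(f) contributes 56
  first=1(d) contributes 28
|[w]| = 84

84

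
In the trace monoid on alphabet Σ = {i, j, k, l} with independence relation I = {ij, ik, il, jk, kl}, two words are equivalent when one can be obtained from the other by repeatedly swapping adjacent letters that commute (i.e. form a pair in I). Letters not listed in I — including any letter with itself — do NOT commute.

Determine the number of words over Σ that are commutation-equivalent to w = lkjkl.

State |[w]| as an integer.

10

0(l) covers ∅
1(k) covers ∅
2(j) covers 0:l
3(k) covers 1:k
4(l) covers 2:j
floor of heap: 0:l, 1:k
completions by unplaced set U, small U first (add the entries for U minus each lowest piece of U):
  |U|=1: {3}:1  {4}:1
  |U|=2: {1,3}:1  {2,4}:1  {3,4}:2
  |U|=3: {0,2,4}:1  {1,3,4}:3  {2,3,4}:3
  start at 0(l): 6
  start at 1(k): 4
sum over floor = 10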